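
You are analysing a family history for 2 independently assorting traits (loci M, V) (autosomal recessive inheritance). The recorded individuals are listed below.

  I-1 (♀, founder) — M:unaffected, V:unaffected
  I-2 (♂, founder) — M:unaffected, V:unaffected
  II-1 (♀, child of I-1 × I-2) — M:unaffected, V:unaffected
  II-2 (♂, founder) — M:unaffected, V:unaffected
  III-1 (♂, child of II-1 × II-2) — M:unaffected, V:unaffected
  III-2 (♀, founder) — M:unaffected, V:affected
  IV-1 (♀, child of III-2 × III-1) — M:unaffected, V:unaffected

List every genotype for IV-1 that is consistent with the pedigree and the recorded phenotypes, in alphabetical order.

IV-1 ∈ {MM Vv, Mm Vv}

M/I-1 un ·: MM|Mm
M/I-2 un ·: MM|Mm
M/II-1 un I-1×I-2: MM|Mm
M/II-2 un ·: MM|Mm
M/III-1 un II-1×II-2: MM|Mm
M/III-2 un ·: MM|Mm
M/IV-1 un III-2×III-1: MM|Mm
⇒ M over [I-1,I-2,II-1,II-2,III-1,III-2,IV-1]: 82 consistent
V/I-1 un ·: VV|Vv
V/I-2 un ·: VV|Vv
V/II-1 un I-1×I-2: VV|Vv
V/II-2 un ·: VV|Vv
V/III-1 un II-1×II-2: VV|Vv
V/III-2 aff ·: vv
V/IV-1 un III-2×III-1: Vv
⇒ V over [I-1,I-2,II-1,II-2,III-1,III-2,IV-1]: 24 consistent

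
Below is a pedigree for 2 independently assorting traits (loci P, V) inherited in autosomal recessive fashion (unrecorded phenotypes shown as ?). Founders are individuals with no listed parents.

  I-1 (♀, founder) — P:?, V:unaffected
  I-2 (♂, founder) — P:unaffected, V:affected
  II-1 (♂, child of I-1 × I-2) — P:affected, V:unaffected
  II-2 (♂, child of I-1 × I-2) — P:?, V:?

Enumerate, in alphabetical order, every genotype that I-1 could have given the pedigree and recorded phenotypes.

P/I-1 ? ·: Pp|pp
P/I-2 un ·: Pp
P/II-1 aff I-1×I-2: pp
P/II-2 ? I-1×I-2: PP|Pp|pp
⇒ P over [I-1,I-2,II-1,II-2]: 5 consistent
V/I-1 un ·: VV|Vv
V/I-2 aff ·: vv
V/II-1 un I-1×I-2: Vv
V/II-2 ? I-1×I-2: Vv|vv
⇒ V over [I-1,I-2,II-1,II-2]: 3 consistent

I-1 ∈ {Pp VV, Pp Vv, pp VV, pp Vv}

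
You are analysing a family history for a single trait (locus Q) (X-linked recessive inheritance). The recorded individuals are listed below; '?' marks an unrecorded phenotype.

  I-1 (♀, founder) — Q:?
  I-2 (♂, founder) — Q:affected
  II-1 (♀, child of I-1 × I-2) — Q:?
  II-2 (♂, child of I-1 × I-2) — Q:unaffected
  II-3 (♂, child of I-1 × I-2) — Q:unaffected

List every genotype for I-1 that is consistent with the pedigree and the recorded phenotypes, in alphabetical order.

I-1 ∈ {X^QX^Q, X^QX^q}

Q/I-1 ? ·: X^QX^Q|X^QX^q
Q/I-2 aff ·: X^qY
Q/II-1 ? I-1×I-2: X^QX^q|X^qX^q
Q/II-2 un I-1×I-2: X^QY
Q/II-3 un I-1×I-2: X^QY
⇒ Q over [I-1,I-2,II-1,II-2,II-3]: 3 consistent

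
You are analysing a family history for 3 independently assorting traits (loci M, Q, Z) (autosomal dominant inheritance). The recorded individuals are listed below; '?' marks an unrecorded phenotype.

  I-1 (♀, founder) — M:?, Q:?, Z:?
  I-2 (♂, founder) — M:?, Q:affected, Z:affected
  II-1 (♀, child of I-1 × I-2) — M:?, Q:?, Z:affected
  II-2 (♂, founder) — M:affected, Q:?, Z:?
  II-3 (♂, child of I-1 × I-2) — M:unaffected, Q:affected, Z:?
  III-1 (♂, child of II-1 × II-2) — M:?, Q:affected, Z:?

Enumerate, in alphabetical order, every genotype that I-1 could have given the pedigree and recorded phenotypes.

I-1 ∈ {Mm QQ ZZ, Mm QQ Zz, Mm QQ zz, Mm Qq ZZ, Mm Qq Zz, Mm Qq zz, Mm qq ZZ, Mm qq Zz, Mm qq zz, mm QQ ZZ, mm QQ Zz, mm QQ zz, mm Qq ZZ, mm Qq Zz, mm Qq zz, mm qq ZZ, mm qq Zz, mm qq zz}

M/I-1 ? ·: mm|Mm
M/I-2 ? ·: mm|Mm
M/II-1 ? I-1×I-2: mm|Mm|MM
M/II-2 aff ·: Mm|MM
M/II-3 un I-1×I-2: mm
M/III-1 ? II-1×II-2: mm|Mm|MM
⇒ M over [I-1,I-2,II-1,II-2,II-3,III-1]: 30 consistent
Q/I-1 ? ·: qq|Qq|QQ
Q/I-2 aff ·: Qq|QQ
Q/II-1 ? I-1×I-2: qq|Qq|QQ
Q/II-2 ? ·: qq|Qq|QQ
Q/II-3 aff I-1×I-2: Qq|QQ
Q/III-1 aff II-1×II-2: Qq|QQ
⇒ Q over [I-1,I-2,II-1,II-2,II-3,III-1]: 74 consistent
Z/I-1 ? ·: zz|Zz|ZZ
Z/I-2 aff ·: Zz|ZZ
Z/II-1 aff I-1×I-2: Zz|ZZ
Z/II-2 ? ·: zz|Zz|ZZ
Z/II-3 ? I-1×I-2: zz|Zz|ZZ
Z/III-1 ? II-1×II-2: zz|Zz|ZZ
⇒ Z over [I-1,I-2,II-1,II-2,II-3,III-1]: 102 consistent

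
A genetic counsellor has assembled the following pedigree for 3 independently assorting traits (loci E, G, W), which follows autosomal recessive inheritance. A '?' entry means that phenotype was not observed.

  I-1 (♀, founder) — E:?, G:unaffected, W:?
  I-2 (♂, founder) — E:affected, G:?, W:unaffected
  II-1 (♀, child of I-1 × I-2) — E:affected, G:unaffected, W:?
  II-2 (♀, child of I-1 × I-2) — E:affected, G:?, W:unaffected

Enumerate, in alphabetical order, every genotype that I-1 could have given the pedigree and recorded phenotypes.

I-1 ∈ {Ee GG WW, Ee GG Ww, Ee GG ww, Ee Gg WW, Ee Gg Ww, Ee Gg ww, ee GG WW, ee GG Ww, ee GG ww, ee Gg WW, ee Gg Ww, ee Gg ww}

E/I-1 ? ·: Ee|ee
E/I-2 aff ·: ee
E/II-1 aff I-1×I-2: ee
E/II-2 aff I-1×I-2: ee
⇒ E over [I-1,I-2,II-1,II-2]: 2 consistent
G/I-1 un ·: GG|Gg
G/I-2 ? ·: GG|Gg|gg
G/II-1 un I-1×I-2: GG|Gg
G/II-2 ? I-1×I-2: GG|Gg|gg
⇒ G over [I-1,I-2,II-1,II-2]: 18 consistent
W/I-1 ? ·: WW|Ww|ww
W/I-2 un ·: WW|Ww
W/II-1 ? I-1×I-2: WW|Ww|ww
W/II-2 un I-1×I-2: WW|Ww
⇒ W over [I-1,I-2,II-1,II-2]: 18 consistent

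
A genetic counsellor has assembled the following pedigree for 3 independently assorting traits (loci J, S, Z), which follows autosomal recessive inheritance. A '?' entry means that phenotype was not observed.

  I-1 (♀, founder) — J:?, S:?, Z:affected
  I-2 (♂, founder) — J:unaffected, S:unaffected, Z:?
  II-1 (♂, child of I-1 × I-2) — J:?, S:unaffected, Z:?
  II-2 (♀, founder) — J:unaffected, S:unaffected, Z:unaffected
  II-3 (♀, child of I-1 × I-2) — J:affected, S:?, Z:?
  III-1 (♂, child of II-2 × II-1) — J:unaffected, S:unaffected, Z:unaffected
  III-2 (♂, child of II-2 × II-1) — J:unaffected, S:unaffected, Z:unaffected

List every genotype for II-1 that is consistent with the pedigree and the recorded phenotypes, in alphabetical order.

II-1 ∈ {JJ SS Zz, JJ SS zz, JJ Ss Zz, JJ Ss zz, Jj SS Zz, Jj SS zz, Jj Ss Zz, Jj Ss zz, jj SS Zz, jj SS zz, jj Ss Zz, jj Ss zz}

J/I-1 ? ·: Jj|jj
J/I-2 un ·: Jj
J/II-1 ? I-1×I-2: JJ|Jj|jj
J/II-2 un ·: JJ|Jj
J/II-3 aff I-1×I-2: jj
J/III-1 un II-2×II-1: JJ|Jj
J/III-2 un II-2×II-1: JJ|Jj
⇒ J over [I-1,I-2,II-1,II-2,II-3,III-1,III-2]: 25 consistent
S/I-1 ? ·: SS|Ss|ss
S/I-2 un ·: SS|Ss
S/II-1 un I-1×I-2: SS|Ss
S/II-2 un ·: SS|Ss
S/II-3 ? I-1×I-2: SS|Ss|ss
S/III-1 un II-2×II-1: SS|Ss
S/III-2 un II-2×II-1: SS|Ss
⇒ S over [I-1,I-2,II-1,II-2,II-3,III-1,III-2]: 120 consistent
Z/I-1 aff ·: zz
Z/I-2 ? ·: ZZ|Zz|zz
Z/II-1 ? I-1×I-2: Zz|zz
Z/II-2 un ·: ZZ|Zz
Z/II-3 ? I-1×I-2: Zz|zz
Z/III-1 un II-2×II-1: ZZ|Zz
Z/III-2 un II-2×II-1: ZZ|Zz
⇒ Z over [I-1,I-2,II-1,II-2,II-3,III-1,III-2]: 30 consistent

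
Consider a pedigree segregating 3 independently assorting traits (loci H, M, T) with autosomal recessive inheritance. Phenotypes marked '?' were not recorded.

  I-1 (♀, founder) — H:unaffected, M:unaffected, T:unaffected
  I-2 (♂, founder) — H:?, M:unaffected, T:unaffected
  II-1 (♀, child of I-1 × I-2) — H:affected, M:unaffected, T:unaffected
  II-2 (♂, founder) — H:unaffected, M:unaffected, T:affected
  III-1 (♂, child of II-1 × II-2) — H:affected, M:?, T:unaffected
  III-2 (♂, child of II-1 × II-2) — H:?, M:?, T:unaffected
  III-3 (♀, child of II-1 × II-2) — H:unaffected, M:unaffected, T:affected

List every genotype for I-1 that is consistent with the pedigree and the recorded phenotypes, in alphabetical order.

H/I-1 un ·: Hh
H/I-2 ? ·: Hh|hh
H/II-1 aff I-1×I-2: hh
H/II-2 un ·: Hh
H/III-1 aff II-1×II-2: hh
H/III-2 ? II-1×II-2: Hh|hh
H/III-3 un II-1×II-2: Hh
⇒ H over [I-1,I-2,II-1,II-2,III-1,III-2,III-3]: 4 consistent
M/I-1 un ·: MM|Mm
M/I-2 un ·: MM|Mm
M/II-1 un I-1×I-2: MM|Mm
M/II-2 un ·: MM|Mm
M/III-1 ? II-1×II-2: MM|Mm|mm
M/III-2 ? II-1×II-2: MM|Mm|mm
M/III-3 un II-1×II-2: MM|Mm
⇒ M over [I-1,I-2,II-1,II-2,III-1,III-2,III-3]: 114 consistent
T/I-1 un ·: TT|Tt
T/I-2 un ·: TT|Tt
T/II-1 un I-1×I-2: Tt
T/II-2 aff ·: tt
T/III-1 un II-1×II-2: Tt
T/III-2 un II-1×II-2: Tt
T/III-3 aff II-1×II-2: tt
⇒ T over [I-1,I-2,II-1,II-2,III-1,III-2,III-3]: 3 consistent

I-1 ∈ {Hh MM TT, Hh MM Tt, Hh Mm TT, Hh Mm Tt}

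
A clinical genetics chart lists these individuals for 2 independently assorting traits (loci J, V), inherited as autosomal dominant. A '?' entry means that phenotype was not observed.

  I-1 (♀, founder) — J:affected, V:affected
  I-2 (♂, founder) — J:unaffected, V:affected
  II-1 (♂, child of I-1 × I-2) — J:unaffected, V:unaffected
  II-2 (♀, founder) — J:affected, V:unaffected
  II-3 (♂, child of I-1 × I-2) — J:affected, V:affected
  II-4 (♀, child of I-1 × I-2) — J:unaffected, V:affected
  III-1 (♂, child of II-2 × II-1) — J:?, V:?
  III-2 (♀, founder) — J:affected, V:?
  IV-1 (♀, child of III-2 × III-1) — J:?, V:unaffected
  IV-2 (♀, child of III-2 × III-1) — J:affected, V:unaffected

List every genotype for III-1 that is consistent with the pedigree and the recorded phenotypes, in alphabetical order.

III-1 ∈ {Jj vv, jj vv}

J/I-1 aff ·: Jj
J/I-2 un ·: jj
J/II-1 un I-1×I-2: jj
J/II-2 aff ·: Jj|JJ
J/II-3 aff I-1×I-2: Jj
J/II-4 un I-1×I-2: jj
J/III-1 ? II-2×II-1: jj|Jj
J/III-2 aff ·: Jj|JJ
J/IV-1 ? III-2×III-1: jj|Jj|JJ
J/IV-2 aff III-2×III-1: Jj|JJ
⇒ J over [I-1,I-2,II-1,II-2,II-3,II-4,III-1,III-2,IV-1,IV-2]: 23 consistent
V/I-1 aff ·: Vv
V/I-2 aff ·: Vv
V/II-1 un I-1×I-2: vv
V/II-2 un ·: vv
V/II-3 aff I-1×I-2: Vv|VV
V/II-4 aff I-1×I-2: Vv|VV
V/III-1 ? II-2×II-1: vv
V/III-2 ? ·: vv|Vv
V/IV-1 un III-2×III-1: vv
V/IV-2 un III-2×III-1: vv
⇒ V over [I-1,I-2,II-1,II-2,II-3,II-4,III-1,III-2,IV-1,IV-2]: 8 consistent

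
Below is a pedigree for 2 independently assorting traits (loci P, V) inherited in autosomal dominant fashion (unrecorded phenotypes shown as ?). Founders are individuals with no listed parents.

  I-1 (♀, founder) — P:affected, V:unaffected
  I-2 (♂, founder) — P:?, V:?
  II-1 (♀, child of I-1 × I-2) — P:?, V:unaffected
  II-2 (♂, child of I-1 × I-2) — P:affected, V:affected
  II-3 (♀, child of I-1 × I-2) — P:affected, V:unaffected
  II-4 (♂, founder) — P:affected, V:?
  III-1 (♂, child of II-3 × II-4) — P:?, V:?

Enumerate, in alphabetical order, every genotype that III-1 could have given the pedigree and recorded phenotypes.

P/I-1 aff ·: Pp|PP
P/I-2 ? ·: pp|Pp|PP
P/II-1 ? I-1×I-2: pp|Pp|PP
P/II-2 aff I-1×I-2: Pp|PP
P/II-3 aff I-1×I-2: Pp|PP
P/II-4 aff ·: Pp|PP
P/III-1 ? II-3×II-4: pp|Pp|PP
⇒ P over [I-1,I-2,II-1,II-2,II-3,II-4,III-1]: 130 consistent
V/I-1 un ·: vv
V/I-2 ? ·: Vv
V/II-1 un I-1×I-2: vv
V/II-2 aff I-1×I-2: Vv
V/II-3 un I-1×I-2: vv
V/II-4 ? ·: vv|Vv|VV
V/III-1 ? II-3×II-4: vv|Vv
⇒ V over [I-1,I-2,II-1,II-2,II-3,II-4,III-1]: 4 consistent

III-1 ∈ {PP Vv, PP vv, Pp Vv, Pp vv, pp Vv, pp vv}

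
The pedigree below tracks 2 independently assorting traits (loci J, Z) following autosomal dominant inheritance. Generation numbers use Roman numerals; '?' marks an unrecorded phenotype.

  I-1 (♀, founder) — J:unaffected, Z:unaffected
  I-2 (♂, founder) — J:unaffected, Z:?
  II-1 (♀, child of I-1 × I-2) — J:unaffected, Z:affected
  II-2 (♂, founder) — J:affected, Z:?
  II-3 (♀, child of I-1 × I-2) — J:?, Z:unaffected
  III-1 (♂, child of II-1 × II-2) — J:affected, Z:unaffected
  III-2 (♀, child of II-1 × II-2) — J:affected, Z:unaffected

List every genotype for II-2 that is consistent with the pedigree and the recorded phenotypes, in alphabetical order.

J/I-1 un ·: jj
J/I-2 un ·: jj
J/II-1 un I-1×I-2: jj
J/II-2 aff ·: Jj|JJ
J/II-3 ? I-1×I-2: jj
J/III-1 aff II-1×II-2: Jj
J/III-2 aff II-1×II-2: Jj
⇒ J over [I-1,I-2,II-1,II-2,II-3,III-1,III-2]: 2 consistent
Z/I-1 un ·: zz
Z/I-2 ? ·: Zz
Z/II-1 aff I-1×I-2: Zz
Z/II-2 ? ·: zz|Zz
Z/II-3 un I-1×I-2: zz
Z/III-1 un II-1×II-2: zz
Z/III-2 un II-1×II-2: zz
⇒ Z over [I-1,I-2,II-1,II-2,II-3,III-1,III-2]: 2 consistent

II-2 ∈ {JJ Zz, JJ zz, Jj Zz, Jj zz}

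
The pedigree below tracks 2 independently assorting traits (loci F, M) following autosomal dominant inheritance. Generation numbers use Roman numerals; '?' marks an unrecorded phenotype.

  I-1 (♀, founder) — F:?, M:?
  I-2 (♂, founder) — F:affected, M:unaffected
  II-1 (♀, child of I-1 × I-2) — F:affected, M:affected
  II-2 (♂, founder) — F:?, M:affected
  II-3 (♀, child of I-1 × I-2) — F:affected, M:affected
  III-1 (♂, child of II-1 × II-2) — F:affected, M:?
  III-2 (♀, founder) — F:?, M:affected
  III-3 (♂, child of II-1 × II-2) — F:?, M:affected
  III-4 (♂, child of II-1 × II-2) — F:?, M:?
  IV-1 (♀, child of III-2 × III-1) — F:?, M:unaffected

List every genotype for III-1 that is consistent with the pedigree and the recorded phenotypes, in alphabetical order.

III-1 ∈ {FF Mm, FF mm, Ff Mm, Ff mm}

F/I-1 ? ·: ff|Ff|FF
F/I-2 aff ·: Ff|FF
F/II-1 aff I-1×I-2: Ff|FF
F/II-2 ? ·: ff|Ff|FF
F/II-3 aff I-1×I-2: Ff|FF
F/III-1 aff II-1×II-2: Ff|FF
F/III-2 ? ·: ff|Ff|FF
F/III-3 ? II-1×II-2: ff|Ff|FF
F/III-4 ? II-1×II-2: ff|Ff|FF
F/IV-1 ? III-2×III-1: ff|Ff|FF
⇒ F over [I-1,I-2,II-1,II-2,II-3,III-1,III-2,III-3,III-4,IV-1]: 1753 consistent
M/I-1 ? ·: Mm|MM
M/I-2 un ·: mm
M/II-1 aff I-1×I-2: Mm
M/II-2 aff ·: Mm|MM
M/II-3 aff I-1×I-2: Mm
M/III-1 ? II-1×II-2: mm|Mm
M/III-2 aff ·: Mm
M/III-3 aff II-1×II-2: Mm|MM
M/III-4 ? II-1×II-2: mm|Mm|MM
M/IV-1 un III-2×III-1: mm
⇒ M over [I-1,I-2,II-1,II-2,II-3,III-1,III-2,III-3,III-4,IV-1]: 32 consistent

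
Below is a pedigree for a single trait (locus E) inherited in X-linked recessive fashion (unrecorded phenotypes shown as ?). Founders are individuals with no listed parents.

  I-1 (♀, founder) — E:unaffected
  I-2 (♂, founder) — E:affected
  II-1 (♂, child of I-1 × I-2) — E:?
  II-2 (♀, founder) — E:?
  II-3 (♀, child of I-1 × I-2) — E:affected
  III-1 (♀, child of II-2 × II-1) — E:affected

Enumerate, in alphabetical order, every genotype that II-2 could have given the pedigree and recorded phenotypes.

E/I-1 un ·: X^EX^e
E/I-2 aff ·: X^eY
E/II-1 ? I-1×I-2: X^eY
E/II-2 ? ·: X^EX^e|X^eX^e
E/II-3 aff I-1×I-2: X^eX^e
E/III-1 aff II-2×II-1: X^eX^e
⇒ E over [I-1,I-2,II-1,II-2,II-3,III-1]: 2 consistent

II-2 ∈ {X^EX^e, X^eX^e}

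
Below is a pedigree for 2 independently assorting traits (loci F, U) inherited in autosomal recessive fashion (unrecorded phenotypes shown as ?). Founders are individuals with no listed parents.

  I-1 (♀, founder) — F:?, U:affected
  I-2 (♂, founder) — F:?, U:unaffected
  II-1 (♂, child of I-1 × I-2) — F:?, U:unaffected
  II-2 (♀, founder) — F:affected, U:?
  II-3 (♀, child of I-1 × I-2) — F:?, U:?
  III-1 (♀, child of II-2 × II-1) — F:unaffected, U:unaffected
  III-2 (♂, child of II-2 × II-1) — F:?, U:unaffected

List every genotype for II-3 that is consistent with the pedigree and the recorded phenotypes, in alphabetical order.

II-3 ∈ {FF Uu, FF uu, Ff Uu, Ff uu, ff Uu, ff uu}

F/I-1 ? ·: FF|Ff|ff
F/I-2 ? ·: FF|Ff|ff
F/II-1 ? I-1×I-2: FF|Ff
F/II-2 aff ·: ff
F/II-3 ? I-1×I-2: FF|Ff|ff
F/III-1 un II-2×II-1: Ff
F/III-2 ? II-2×II-1: Ff|ff
⇒ F over [I-1,I-2,II-1,II-2,II-3,III-1,III-2]: 34 consistent
U/I-1 aff ·: uu
U/I-2 un ·: UU|Uu
U/II-1 un I-1×I-2: Uu
U/II-2 ? ·: UU|Uu|uu
U/II-3 ? I-1×I-2: Uu|uu
U/III-1 un II-2×II-1: UU|Uu
U/III-2 un II-2×II-1: UU|Uu
⇒ U over [I-1,I-2,II-1,II-2,II-3,III-1,III-2]: 27 consistent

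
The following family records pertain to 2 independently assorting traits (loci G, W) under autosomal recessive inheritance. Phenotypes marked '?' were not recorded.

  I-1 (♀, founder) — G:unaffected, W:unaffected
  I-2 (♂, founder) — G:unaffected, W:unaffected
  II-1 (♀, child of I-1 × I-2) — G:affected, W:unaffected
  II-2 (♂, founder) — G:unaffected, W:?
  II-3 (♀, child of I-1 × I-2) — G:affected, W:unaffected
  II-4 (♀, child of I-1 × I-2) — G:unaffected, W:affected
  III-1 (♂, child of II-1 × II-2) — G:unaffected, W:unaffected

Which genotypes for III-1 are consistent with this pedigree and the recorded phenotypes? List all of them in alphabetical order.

III-1 ∈ {Gg WW, Gg Ww}

G/I-1 un ·: Gg
G/I-2 un ·: Gg
G/II-1 aff I-1×I-2: gg
G/II-2 un ·: GG|Gg
G/II-3 aff I-1×I-2: gg
G/II-4 un I-1×I-2: GG|Gg
G/III-1 un II-1×II-2: Gg
⇒ G over [I-1,I-2,II-1,II-2,II-3,II-4,III-1]: 4 consistent
W/I-1 un ·: Ww
W/I-2 un ·: Ww
W/II-1 un I-1×I-2: WW|Ww
W/II-2 ? ·: WW|Ww|ww
W/II-3 un I-1×I-2: WW|Ww
W/II-4 aff I-1×I-2: ww
W/III-1 un II-1×II-2: WW|Ww
⇒ W over [I-1,I-2,II-1,II-2,II-3,II-4,III-1]: 18 consistent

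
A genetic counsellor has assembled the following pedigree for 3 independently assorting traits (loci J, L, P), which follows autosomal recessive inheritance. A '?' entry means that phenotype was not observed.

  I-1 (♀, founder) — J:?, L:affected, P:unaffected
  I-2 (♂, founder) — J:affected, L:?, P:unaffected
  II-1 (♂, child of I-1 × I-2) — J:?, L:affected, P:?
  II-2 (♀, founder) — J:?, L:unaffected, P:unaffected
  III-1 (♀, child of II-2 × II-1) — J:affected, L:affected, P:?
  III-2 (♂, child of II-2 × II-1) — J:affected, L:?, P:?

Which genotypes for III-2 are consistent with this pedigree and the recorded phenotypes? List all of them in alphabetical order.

J/I-1 ? ·: JJ|Jj|jj
J/I-2 aff ·: jj
J/II-1 ? I-1×I-2: Jj|jj
J/II-2 ? ·: Jj|jj
J/III-1 aff II-2×II-1: jj
J/III-2 aff II-2×II-1: jj
⇒ J over [I-1,I-2,II-1,II-2,III-1,III-2]: 8 consistent
L/I-1 aff ·: ll
L/I-2 ? ·: Ll|ll
L/II-1 aff I-1×I-2: ll
L/II-2 un ·: Ll
L/III-1 aff II-2×II-1: ll
L/III-2 ? II-2×II-1: Ll|ll
⇒ L over [I-1,I-2,II-1,II-2,III-1,III-2]: 4 consistent
P/I-1 un ·: PP|Pp
P/I-2 un ·: PP|Pp
P/II-1 ? I-1×I-2: PP|Pp|pp
P/II-2 un ·: PP|Pp
P/III-1 ? II-2×II-1: PP|Pp|pp
P/III-2 ? II-2×II-1: PP|Pp|pp
⇒ P over [I-1,I-2,II-1,II-2,III-1,III-2]: 64 consistent

III-2 ∈ {jj Ll PP, jj Ll Pp, jj Ll pp, jj ll PP, jj ll Pp, jj ll pp}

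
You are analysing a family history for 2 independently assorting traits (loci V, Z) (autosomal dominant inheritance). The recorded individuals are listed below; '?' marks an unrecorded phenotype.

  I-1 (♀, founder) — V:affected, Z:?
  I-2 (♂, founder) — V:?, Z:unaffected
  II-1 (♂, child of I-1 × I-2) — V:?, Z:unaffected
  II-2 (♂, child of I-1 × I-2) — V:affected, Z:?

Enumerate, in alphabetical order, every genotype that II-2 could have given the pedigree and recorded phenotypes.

V/I-1 aff ·: Vv|VV
V/I-2 ? ·: vv|Vv|VV
V/II-1 ? I-1×I-2: vv|Vv|VV
V/II-2 aff I-1×I-2: Vv|VV
⇒ V over [I-1,I-2,II-1,II-2]: 18 consistent
Z/I-1 ? ·: zz|Zz
Z/I-2 un ·: zz
Z/II-1 un I-1×I-2: zz
Z/II-2 ? I-1×I-2: zz|Zz
⇒ Z over [I-1,I-2,II-1,II-2]: 3 consistent

II-2 ∈ {VV Zz, VV zz, Vv Zz, Vv zz}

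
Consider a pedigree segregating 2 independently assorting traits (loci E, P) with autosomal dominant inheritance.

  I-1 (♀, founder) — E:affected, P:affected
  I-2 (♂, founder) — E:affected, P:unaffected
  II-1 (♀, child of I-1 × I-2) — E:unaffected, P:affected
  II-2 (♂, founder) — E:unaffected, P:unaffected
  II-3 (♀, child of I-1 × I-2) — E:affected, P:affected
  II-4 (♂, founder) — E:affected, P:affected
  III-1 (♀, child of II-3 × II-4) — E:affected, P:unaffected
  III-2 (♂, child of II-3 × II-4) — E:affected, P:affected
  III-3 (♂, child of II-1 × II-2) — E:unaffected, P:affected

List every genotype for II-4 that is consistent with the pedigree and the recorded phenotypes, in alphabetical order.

E/I-1 aff ·: Ee
E/I-2 aff ·: Ee
E/II-1 un I-1×I-2: ee
E/II-2 un ·: ee
E/II-3 aff I-1×I-2: Ee|EE
E/II-4 aff ·: Ee|EE
E/III-1 aff II-3×II-4: Ee|EE
E/III-2 aff II-3×II-4: Ee|EE
E/III-3 un II-1×II-2: ee
⇒ E over [I-1,I-2,II-1,II-2,II-3,II-4,III-1,III-2,III-3]: 13 consistent
P/I-1 aff ·: Pp|PP
P/I-2 un ·: pp
P/II-1 aff I-1×I-2: Pp
P/II-2 un ·: pp
P/II-3 aff I-1×I-2: Pp
P/II-4 aff ·: Pp
P/III-1 un II-3×II-4: pp
P/III-2 aff II-3×II-4: Pp|PP
P/III-3 aff II-1×II-2: Pp
⇒ P over [I-1,I-2,II-1,II-2,II-3,II-4,III-1,III-2,III-3]: 4 consistent

II-4 ∈ {EE Pp, Ee Pp}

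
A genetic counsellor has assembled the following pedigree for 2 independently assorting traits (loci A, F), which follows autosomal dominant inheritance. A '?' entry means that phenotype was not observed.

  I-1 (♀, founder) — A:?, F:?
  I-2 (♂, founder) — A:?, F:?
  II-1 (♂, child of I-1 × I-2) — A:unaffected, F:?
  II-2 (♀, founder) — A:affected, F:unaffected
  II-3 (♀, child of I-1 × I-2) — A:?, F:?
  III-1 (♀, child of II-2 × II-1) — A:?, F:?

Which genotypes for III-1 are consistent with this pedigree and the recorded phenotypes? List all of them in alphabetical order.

A/I-1 ? ·: aa|Aa
A/I-2 ? ·: aa|Aa
A/II-1 un I-1×I-2: aa
A/II-2 aff ·: Aa|AA
A/II-3 ? I-1×I-2: aa|Aa|AA
A/III-1 ? II-2×II-1: aa|Aa
⇒ A over [I-1,I-2,II-1,II-2,II-3,III-1]: 24 consistent
F/I-1 ? ·: ff|Ff|FF
F/I-2 ? ·: ff|Ff|FF
F/II-1 ? I-1×I-2: ff|Ff|FF
F/II-2 un ·: ff
F/II-3 ? I-1×I-2: ff|Ff|FF
F/III-1 ? II-2×II-1: ff|Ff
⇒ F over [I-1,I-2,II-1,II-2,II-3,III-1]: 42 consistent

III-1 ∈ {Aa Ff, Aa ff, aa Ff, aa ff}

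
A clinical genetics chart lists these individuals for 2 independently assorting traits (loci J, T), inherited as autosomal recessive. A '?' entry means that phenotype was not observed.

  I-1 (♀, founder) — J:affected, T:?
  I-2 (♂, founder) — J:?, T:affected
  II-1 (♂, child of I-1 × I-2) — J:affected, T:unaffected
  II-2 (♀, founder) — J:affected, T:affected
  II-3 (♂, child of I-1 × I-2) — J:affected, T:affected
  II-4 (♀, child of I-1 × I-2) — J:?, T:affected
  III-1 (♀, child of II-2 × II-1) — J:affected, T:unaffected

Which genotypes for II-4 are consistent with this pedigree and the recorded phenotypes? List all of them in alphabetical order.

J/I-1 aff ·: jj
J/I-2 ? ·: Jj|jj
J/II-1 aff I-1×I-2: jj
J/II-2 aff ·: jj
J/II-3 aff I-1×I-2: jj
J/II-4 ? I-1×I-2: Jj|jj
J/III-1 aff II-2×II-1: jj
⇒ J over [I-1,I-2,II-1,II-2,II-3,II-4,III-1]: 3 consistent
T/I-1 ? ·: Tt
T/I-2 aff ·: tt
T/II-1 un I-1×I-2: Tt
T/II-2 aff ·: tt
T/II-3 aff I-1×I-2: tt
T/II-4 aff I-1×I-2: tt
T/III-1 un II-2×II-1: Tt
⇒ T over [I-1,I-2,II-1,II-2,II-3,II-4,III-1]: 1 consistent

II-4 ∈ {Jj tt, jj tt}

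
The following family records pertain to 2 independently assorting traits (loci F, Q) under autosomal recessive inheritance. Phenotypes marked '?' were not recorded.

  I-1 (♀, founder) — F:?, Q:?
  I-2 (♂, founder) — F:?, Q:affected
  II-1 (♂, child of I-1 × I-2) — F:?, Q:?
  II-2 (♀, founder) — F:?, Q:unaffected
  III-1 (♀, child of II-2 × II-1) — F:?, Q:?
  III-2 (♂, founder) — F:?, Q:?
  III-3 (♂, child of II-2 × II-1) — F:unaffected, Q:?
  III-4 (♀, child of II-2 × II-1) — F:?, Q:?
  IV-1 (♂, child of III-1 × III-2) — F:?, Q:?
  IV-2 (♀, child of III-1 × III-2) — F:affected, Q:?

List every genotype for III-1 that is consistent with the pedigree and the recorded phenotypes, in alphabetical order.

III-1 ∈ {Ff QQ, Ff Qq, Ff qq, ff QQ, ff Qq, ff qq}

F/I-1 ? ·: FF|Ff|ff
F/I-2 ? ·: FF|Ff|ff
F/II-1 ? I-1×I-2: FF|Ff|ff
F/II-2 ? ·: FF|Ff|ff
F/III-1 ? II-2×II-1: Ff|ff
F/III-2 ? ·: Ff|ff
F/III-3 un II-2×II-1: FF|Ff
F/III-4 ? II-2×II-1: FF|Ff|ff
F/IV-1 ? III-1×III-2: FF|Ff|ff
F/IV-2 aff III-1×III-2: ff
⇒ F over [I-1,I-2,II-1,II-2,III-1,III-2,III-3,III-4,IV-1,IV-2]: 772 consistent
Q/I-1 ? ·: QQ|Qq|qq
Q/I-2 aff ·: qq
Q/II-1 ? I-1×I-2: Qq|qq
Q/II-2 un ·: QQ|Qq
Q/III-1 ? II-2×II-1: QQ|Qq|qq
Q/III-2 ? ·: QQ|Qq|qq
Q/III-3 ? II-2×II-1: QQ|Qq|qq
Q/III-4 ? II-2×II-1: QQ|Qq|qq
Q/IV-1 ? III-1×III-2: QQ|Qq|qq
Q/IV-2 ? III-1×III-2: QQ|Qq|qq
⇒ Q over [I-1,I-2,II-1,II-2,III-1,III-2,III-3,III-4,IV-1,IV-2]: 924 consistent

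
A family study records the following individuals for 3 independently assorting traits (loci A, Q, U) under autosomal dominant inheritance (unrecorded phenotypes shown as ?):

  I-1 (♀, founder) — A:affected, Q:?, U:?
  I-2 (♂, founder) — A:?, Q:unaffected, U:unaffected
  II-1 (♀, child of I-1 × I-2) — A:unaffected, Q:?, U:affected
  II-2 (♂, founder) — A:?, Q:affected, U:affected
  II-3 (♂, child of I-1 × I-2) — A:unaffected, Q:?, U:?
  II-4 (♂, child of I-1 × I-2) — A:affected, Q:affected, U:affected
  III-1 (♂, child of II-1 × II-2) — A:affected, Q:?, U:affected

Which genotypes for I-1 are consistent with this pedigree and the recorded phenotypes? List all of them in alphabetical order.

I-1 ∈ {Aa QQ UU, Aa QQ Uu, Aa Qq UU, Aa Qq Uu}

A/I-1 aff ·: Aa
A/I-2 ? ·: aa|Aa
A/II-1 un I-1×I-2: aa
A/II-2 ? ·: Aa|AA
A/II-3 un I-1×I-2: aa
A/II-4 aff I-1×I-2: Aa|AA
A/III-1 aff II-1×II-2: Aa
⇒ A over [I-1,I-2,II-1,II-2,II-3,II-4,III-1]: 6 consistent
Q/I-1 ? ·: Qq|QQ
Q/I-2 un ·: qq
Q/II-1 ? I-1×I-2: qq|Qq
Q/II-2 aff ·: Qq|QQ
Q/II-3 ? I-1×I-2: qq|Qq
Q/II-4 aff I-1×I-2: Qq
Q/III-1 ? II-1×II-2: qq|Qq|QQ
⇒ Q over [I-1,I-2,II-1,II-2,II-3,II-4,III-1]: 21 consistent
U/I-1 ? ·: Uu|UU
U/I-2 un ·: uu
U/II-1 aff I-1×I-2: Uu
U/II-2 aff ·: Uu|UU
U/II-3 ? I-1×I-2: uu|Uu
U/II-4 aff I-1×I-2: Uu
U/III-1 aff II-1×II-2: Uu|UU
⇒ U over [I-1,I-2,II-1,II-2,II-3,II-4,III-1]: 12 consistent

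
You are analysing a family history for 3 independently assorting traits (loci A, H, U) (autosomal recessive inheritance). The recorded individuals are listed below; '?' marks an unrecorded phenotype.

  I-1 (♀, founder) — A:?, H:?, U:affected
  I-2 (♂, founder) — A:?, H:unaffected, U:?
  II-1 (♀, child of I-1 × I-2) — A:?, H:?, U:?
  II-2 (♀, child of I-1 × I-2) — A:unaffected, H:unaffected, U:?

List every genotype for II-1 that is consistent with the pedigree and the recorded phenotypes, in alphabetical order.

A/I-1 ? ·: AA|Aa|aa
A/I-2 ? ·: AA|Aa|aa
A/II-1 ? I-1×I-2: AA|Aa|aa
A/II-2 un I-1×I-2: AA|Aa
⇒ A over [I-1,I-2,II-1,II-2]: 21 consistent
H/I-1 ? ·: HH|Hh|hh
H/I-2 un ·: HH|Hh
H/II-1 ? I-1×I-2: HH|Hh|hh
H/II-2 un I-1×I-2: HH|Hh
⇒ H over [I-1,I-2,II-1,II-2]: 18 consistent
U/I-1 aff ·: uu
U/I-2 ? ·: UU|Uu|uu
U/II-1 ? I-1×I-2: Uu|uu
U/II-2 ? I-1×I-2: Uu|uu
⇒ U over [I-1,I-2,II-1,II-2]: 6 consistent

II-1 ∈ {AA HH Uu, AA HH uu, AA Hh Uu, AA Hh uu, AA hh Uu, AA hh uu, Aa HH Uu, Aa HH uu, Aa Hh Uu, Aa Hh uu, Aa hh Uu, Aa hh uu, aa HH Uu, aa HH uu, aa Hh Uu, aa Hh uu, aa hh Uu, aa hh uu}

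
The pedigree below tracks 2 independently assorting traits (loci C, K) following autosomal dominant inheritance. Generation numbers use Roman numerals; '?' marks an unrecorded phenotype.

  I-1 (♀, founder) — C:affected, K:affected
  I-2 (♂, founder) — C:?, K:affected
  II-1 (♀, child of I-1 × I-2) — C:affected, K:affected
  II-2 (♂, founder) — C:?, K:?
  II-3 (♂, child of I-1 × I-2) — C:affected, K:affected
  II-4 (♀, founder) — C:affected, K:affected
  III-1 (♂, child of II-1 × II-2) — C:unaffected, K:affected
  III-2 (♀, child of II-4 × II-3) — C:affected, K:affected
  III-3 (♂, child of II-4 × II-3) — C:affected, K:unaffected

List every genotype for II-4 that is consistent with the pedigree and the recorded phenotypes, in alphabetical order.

II-4 ∈ {CC Kk, Cc Kk}

C/I-1 aff ·: Cc|CC
C/I-2 ? ·: cc|Cc|CC
C/II-1 aff I-1×I-2: Cc
C/II-2 ? ·: cc|Cc
C/II-3 aff I-1×I-2: Cc|CC
C/II-4 aff ·: Cc|CC
C/III-1 un II-1×II-2: cc
C/III-2 aff II-4×II-3: Cc|CC
C/III-3 aff II-4×II-3: Cc|CC
⇒ C over [I-1,I-2,II-1,II-2,II-3,II-4,III-1,III-2,III-3]: 110 consistent
K/I-1 aff ·: Kk|KK
K/I-2 aff ·: Kk|KK
K/II-1 aff I-1×I-2: Kk|KK
K/II-2 ? ·: kk|Kk|KK
K/II-3 aff I-1×I-2: Kk
K/II-4 aff ·: Kk
K/III-1 aff II-1×II-2: Kk|KK
K/III-2 aff II-4×II-3: Kk|KK
K/III-3 un II-4×II-3: kk
⇒ K over [I-1,I-2,II-1,II-2,II-3,II-4,III-1,III-2,III-3]: 54 consistent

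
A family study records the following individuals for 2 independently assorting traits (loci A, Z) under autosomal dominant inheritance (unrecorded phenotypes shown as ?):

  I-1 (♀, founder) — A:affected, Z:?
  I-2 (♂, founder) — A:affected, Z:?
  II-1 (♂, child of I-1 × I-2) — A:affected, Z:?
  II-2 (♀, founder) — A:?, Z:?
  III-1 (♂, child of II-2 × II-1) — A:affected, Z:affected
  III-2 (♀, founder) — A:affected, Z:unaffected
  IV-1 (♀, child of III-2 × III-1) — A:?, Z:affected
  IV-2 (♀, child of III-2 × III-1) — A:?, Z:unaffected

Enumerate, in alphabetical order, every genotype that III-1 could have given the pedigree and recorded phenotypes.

A/I-1 aff ·: Aa|AA
A/I-2 aff ·: Aa|AA
A/II-1 aff I-1×I-2: Aa|AA
A/II-2 ? ·: aa|Aa|AA
A/III-1 aff II-2×II-1: Aa|AA
A/III-2 aff ·: Aa|AA
A/IV-1 ? III-2×III-1: aa|Aa|AA
A/IV-2 ? III-2×III-1: aa|Aa|AA
⇒ A over [I-1,I-2,II-1,II-2,III-1,III-2,IV-1,IV-2]: 291 consistent
Z/I-1 ? ·: zz|Zz|ZZ
Z/I-2 ? ·: zz|Zz|ZZ
Z/II-1 ? I-1×I-2: zz|Zz|ZZ
Z/II-2 ? ·: zz|Zz|ZZ
Z/III-1 aff II-2×II-1: Zz
Z/III-2 un ·: zz
Z/IV-1 aff III-2×III-1: Zz
Z/IV-2 un III-2×III-1: zz
⇒ Z over [I-1,I-2,II-1,II-2,III-1,III-2,IV-1,IV-2]: 37 consistent

III-1 ∈ {AA Zz, Aa Zz}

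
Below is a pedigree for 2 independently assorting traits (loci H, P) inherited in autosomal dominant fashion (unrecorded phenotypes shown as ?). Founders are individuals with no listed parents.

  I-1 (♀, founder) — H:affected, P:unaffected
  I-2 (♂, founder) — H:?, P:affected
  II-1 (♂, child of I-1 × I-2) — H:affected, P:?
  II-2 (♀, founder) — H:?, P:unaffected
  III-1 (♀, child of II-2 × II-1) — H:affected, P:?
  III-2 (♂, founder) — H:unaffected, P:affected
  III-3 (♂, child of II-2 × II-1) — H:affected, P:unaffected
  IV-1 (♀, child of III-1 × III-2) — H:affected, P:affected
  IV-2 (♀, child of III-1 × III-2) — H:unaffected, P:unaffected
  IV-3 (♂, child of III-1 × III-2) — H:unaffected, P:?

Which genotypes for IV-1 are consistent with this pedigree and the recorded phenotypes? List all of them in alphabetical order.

IV-1 ∈ {Hh PP, Hh Pp}

H/I-1 aff ·: Hh|HH
H/I-2 ? ·: hh|Hh|HH
H/II-1 aff I-1×I-2: Hh|HH
H/II-2 ? ·: hh|Hh|HH
H/III-1 aff II-2×II-1: Hh
H/III-2 un ·: hh
H/III-3 aff II-2×II-1: Hh|HH
H/IV-1 aff III-1×III-2: Hh
H/IV-2 un III-1×III-2: hh
H/IV-3 un III-1×III-2: hh
⇒ H over [I-1,I-2,II-1,II-2,III-1,III-2,III-3,IV-1,IV-2,IV-3]: 37 consistent
P/I-1 un ·: pp
P/I-2 aff ·: Pp|PP
P/II-1 ? I-1×I-2: pp|Pp
P/II-2 un ·: pp
P/III-1 ? II-2×II-1: pp|Pp
P/III-2 aff ·: Pp
P/III-3 un II-2×II-1: pp
P/IV-1 aff III-1×III-2: Pp|PP
P/IV-2 un III-1×III-2: pp
P/IV-3 ? III-1×III-2: pp|Pp|PP
⇒ P over [I-1,I-2,II-1,II-2,III-1,III-2,III-3,IV-1,IV-2,IV-3]: 18 consistent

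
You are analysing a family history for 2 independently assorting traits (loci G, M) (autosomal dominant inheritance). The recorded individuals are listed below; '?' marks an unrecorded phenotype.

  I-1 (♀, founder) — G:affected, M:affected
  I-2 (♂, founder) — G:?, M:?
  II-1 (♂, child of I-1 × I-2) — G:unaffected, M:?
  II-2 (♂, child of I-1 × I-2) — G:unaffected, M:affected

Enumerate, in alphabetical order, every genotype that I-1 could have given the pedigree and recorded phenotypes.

G/I-1 aff ·: Gg
G/I-2 ? ·: gg|Gg
G/II-1 un I-1×I-2: gg
G/II-2 un I-1×I-2: gg
⇒ G over [I-1,I-2,II-1,II-2]: 2 consistent
M/I-1 aff ·: Mm|MM
M/I-2 ? ·: mm|Mm|MM
M/II-1 ? I-1×I-2: mm|Mm|MM
M/II-2 aff I-1×I-2: Mm|MM
⇒ M over [I-1,I-2,II-1,II-2]: 18 consistent

I-1 ∈ {Gg MM, Gg Mm}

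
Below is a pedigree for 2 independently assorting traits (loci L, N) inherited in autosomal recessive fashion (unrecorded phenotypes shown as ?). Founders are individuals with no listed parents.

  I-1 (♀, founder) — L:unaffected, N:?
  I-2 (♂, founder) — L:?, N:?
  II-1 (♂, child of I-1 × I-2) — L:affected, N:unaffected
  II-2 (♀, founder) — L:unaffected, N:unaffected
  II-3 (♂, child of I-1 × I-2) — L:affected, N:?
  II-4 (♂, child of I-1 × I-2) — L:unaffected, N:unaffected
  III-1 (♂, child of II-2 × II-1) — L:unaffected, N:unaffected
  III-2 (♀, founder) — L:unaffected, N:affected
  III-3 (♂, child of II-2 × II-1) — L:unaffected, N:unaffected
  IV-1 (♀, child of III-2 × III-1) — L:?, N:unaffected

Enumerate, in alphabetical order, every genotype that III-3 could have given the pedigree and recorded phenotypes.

L/I-1 un ·: Ll
L/I-2 ? ·: Ll|ll
L/II-1 aff I-1×I-2: ll
L/II-2 un ·: LL|Ll
L/II-3 aff I-1×I-2: ll
L/II-4 un I-1×I-2: LL|Ll
L/III-1 un II-2×II-1: Ll
L/III-2 un ·: LL|Ll
L/III-3 un II-2×II-1: Ll
L/IV-1 ? III-2×III-1: LL|Ll|ll
⇒ L over [I-1,I-2,II-1,II-2,II-3,II-4,III-1,III-2,III-3,IV-1]: 30 consistent
N/I-1 ? ·: NN|Nn|nn
N/I-2 ? ·: NN|Nn|nn
N/II-1 un I-1×I-2: NN|Nn
N/II-2 un ·: NN|Nn
N/II-3 ? I-1×I-2: NN|Nn|nn
N/II-4 un I-1×I-2: NN|Nn
N/III-1 un II-2×II-1: NN|Nn
N/III-2 aff ·: nn
N/III-3 un II-2×II-1: NN|Nn
N/IV-1 un III-2×III-1: Nn
⇒ N over [I-1,I-2,II-1,II-2,II-3,II-4,III-1,III-2,III-3,IV-1]: 235 consistent

III-3 ∈ {Ll NN, Ll Nn}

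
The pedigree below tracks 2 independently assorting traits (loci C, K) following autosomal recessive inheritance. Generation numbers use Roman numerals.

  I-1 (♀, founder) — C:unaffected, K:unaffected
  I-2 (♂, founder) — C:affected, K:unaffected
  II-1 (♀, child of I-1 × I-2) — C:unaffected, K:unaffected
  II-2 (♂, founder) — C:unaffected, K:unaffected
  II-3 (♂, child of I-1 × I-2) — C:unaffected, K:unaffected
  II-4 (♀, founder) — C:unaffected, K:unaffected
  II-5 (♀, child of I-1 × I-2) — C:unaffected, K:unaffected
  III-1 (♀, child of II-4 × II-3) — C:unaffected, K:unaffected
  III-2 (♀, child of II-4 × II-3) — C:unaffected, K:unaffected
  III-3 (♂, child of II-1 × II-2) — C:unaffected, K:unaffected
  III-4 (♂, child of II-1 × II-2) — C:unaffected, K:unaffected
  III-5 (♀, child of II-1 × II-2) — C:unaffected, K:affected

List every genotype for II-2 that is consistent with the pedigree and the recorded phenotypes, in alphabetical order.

C/I-1 un ·: CC|Cc
C/I-2 aff ·: cc
C/II-1 un I-1×I-2: Cc
C/II-2 un ·: CC|Cc
C/II-3 un I-1×I-2: Cc
C/II-4 un ·: CC|Cc
C/II-5 un I-1×I-2: Cc
C/III-1 un II-4×II-3: CC|Cc
C/III-2 un II-4×II-3: CC|Cc
C/III-3 un II-1×II-2: CC|Cc
C/III-4 un II-1×II-2: CC|Cc
C/III-5 un II-1×II-2: CC|Cc
⇒ C over [I-1,I-2,II-1,II-2,II-3,II-4,II-5,III-1,III-2,III-3,III-4,III-5]: 256 consistent
K/I-1 un ·: KK|Kk
K/I-2 un ·: KK|Kk
K/II-1 un I-1×I-2: Kk
K/II-2 un ·: Kk
K/II-3 un I-1×I-2: KK|Kk
K/II-4 un ·: KK|Kk
K/II-5 un I-1×I-2: KK|Kk
K/III-1 un II-4×II-3: KK|Kk
K/III-2 un II-4×II-3: KK|Kk
K/III-3 un II-1×II-2: KK|Kk
K/III-4 un II-1×II-2: KK|Kk
K/III-5 aff II-1×II-2: kk
⇒ K over [I-1,I-2,II-1,II-2,II-3,II-4,II-5,III-1,III-2,III-3,III-4,III-5]: 312 consistent

II-2 ∈ {CC Kk, Cc Kk}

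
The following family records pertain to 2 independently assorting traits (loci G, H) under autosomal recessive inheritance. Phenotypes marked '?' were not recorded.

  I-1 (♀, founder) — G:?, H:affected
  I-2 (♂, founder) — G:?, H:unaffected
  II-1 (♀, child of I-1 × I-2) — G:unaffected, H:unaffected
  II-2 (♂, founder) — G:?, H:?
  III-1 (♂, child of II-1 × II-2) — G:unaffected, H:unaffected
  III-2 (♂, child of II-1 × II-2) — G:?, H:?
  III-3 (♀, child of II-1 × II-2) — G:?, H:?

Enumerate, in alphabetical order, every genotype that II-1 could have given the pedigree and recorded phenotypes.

G/I-1 ? ·: GG|Gg|gg
G/I-2 ? ·: GG|Gg|gg
G/II-1 un I-1×I-2: GG|Gg
G/II-2 ? ·: GG|Gg|gg
G/III-1 un II-1×II-2: GG|Gg
G/III-2 ? II-1×II-2: GG|Gg|gg
G/III-3 ? II-1×II-2: GG|Gg|gg
⇒ G over [I-1,I-2,II-1,II-2,III-1,III-2,III-3]: 250 consistent
H/I-1 aff ·: hh
H/I-2 un ·: HH|Hh
H/II-1 un I-1×I-2: Hh
H/II-2 ? ·: HH|Hh|hh
H/III-1 un II-1×II-2: HH|Hh
H/III-2 ? II-1×II-2: HH|Hh|hh
H/III-3 ? II-1×II-2: HH|Hh|hh
⇒ H over [I-1,I-2,II-1,II-2,III-1,III-2,III-3]: 60 consistent

II-1 ∈ {GG Hh, Gg Hh}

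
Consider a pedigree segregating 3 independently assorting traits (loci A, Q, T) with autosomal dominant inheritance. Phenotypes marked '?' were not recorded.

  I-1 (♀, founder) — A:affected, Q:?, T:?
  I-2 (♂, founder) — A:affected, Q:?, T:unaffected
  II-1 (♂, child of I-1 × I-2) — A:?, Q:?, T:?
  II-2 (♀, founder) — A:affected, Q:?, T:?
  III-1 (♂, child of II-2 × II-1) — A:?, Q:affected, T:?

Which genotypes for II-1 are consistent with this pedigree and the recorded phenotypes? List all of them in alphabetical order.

II-1 ∈ {AA QQ Tt, AA QQ tt, AA Qq Tt, AA Qq tt, AA qq Tt, AA qq tt, Aa QQ Tt, Aa QQ tt, Aa Qq Tt, Aa Qq tt, Aa qq Tt, Aa qq tt, aa QQ Tt, aa QQ tt, aa Qq Tt, aa Qq tt, aa qq Tt, aa qq tt}

A/I-1 aff ·: Aa|AA
A/I-2 aff ·: Aa|AA
A/II-1 ? I-1×I-2: aa|Aa|AA
A/II-2 aff ·: Aa|AA
A/III-1 ? II-2×II-1: aa|Aa|AA
⇒ A over [I-1,I-2,II-1,II-2,III-1]: 30 consistent
Q/I-1 ? ·: qq|Qq|QQ
Q/I-2 ? ·: qq|Qq|QQ
Q/II-1 ? I-1×I-2: qq|Qq|QQ
Q/II-2 ? ·: qq|Qq|QQ
Q/III-1 aff II-2×II-1: Qq|QQ
⇒ Q over [I-1,I-2,II-1,II-2,III-1]: 59 consistent
T/I-1 ? ·: tt|Tt|TT
T/I-2 un ·: tt
T/II-1 ? I-1×I-2: tt|Tt
T/II-2 ? ·: tt|Tt|TT
T/III-1 ? II-2×II-1: tt|Tt|TT
⇒ T over [I-1,I-2,II-1,II-2,III-1]: 22 consistent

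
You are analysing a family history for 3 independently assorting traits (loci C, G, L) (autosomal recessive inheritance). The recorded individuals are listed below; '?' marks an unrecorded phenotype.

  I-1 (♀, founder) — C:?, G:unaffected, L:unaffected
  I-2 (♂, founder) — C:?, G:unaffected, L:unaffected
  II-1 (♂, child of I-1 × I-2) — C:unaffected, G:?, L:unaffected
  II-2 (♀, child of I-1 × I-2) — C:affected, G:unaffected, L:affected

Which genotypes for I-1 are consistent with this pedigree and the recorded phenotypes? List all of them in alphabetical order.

I-1 ∈ {Cc GG Ll, Cc Gg Ll, cc GG Ll, cc Gg Ll}

C/I-1 ? ·: Cc|cc
C/I-2 ? ·: Cc|cc
C/II-1 un I-1×I-2: CC|Cc
C/II-2 aff I-1×I-2: cc
⇒ C over [I-1,I-2,II-1,II-2]: 4 consistent
G/I-1 un ·: GG|Gg
G/I-2 un ·: GG|Gg
G/II-1 ? I-1×I-2: GG|Gg|gg
G/II-2 un I-1×I-2: GG|Gg
⇒ G over [I-1,I-2,II-1,II-2]: 15 consistent
L/I-1 un ·: Ll
L/I-2 un ·: Ll
L/II-1 un I-1×I-2: LL|Ll
L/II-2 aff I-1×I-2: ll
⇒ L over [I-1,I-2,II-1,II-2]: 2 consistent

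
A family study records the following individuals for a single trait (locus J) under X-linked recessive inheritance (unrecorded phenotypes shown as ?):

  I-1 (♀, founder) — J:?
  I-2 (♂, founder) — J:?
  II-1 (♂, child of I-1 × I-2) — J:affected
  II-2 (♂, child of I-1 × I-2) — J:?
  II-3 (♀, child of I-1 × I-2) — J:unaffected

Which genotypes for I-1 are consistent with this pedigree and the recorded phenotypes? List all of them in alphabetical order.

J/I-1 ? ·: X^JX^j|X^jX^j
J/I-2 ? ·: X^JY|X^jY
J/II-1 aff I-1×I-2: X^jY
J/II-2 ? I-1×I-2: X^JY|X^jY
J/II-3 un I-1×I-2: X^JX^J|X^JX^j
⇒ J over [I-1,I-2,II-1,II-2,II-3]: 7 consistent

I-1 ∈ {X^JX^j, X^jX^j}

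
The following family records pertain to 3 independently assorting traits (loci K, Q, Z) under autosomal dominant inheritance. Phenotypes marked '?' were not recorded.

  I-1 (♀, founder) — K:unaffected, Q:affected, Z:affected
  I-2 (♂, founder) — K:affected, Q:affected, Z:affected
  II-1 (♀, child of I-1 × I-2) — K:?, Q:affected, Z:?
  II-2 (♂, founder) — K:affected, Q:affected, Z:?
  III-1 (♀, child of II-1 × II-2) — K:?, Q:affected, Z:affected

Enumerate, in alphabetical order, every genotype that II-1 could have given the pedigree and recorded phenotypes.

K/I-1 un ·: kk
K/I-2 aff ·: Kk|KK
K/II-1 ? I-1×I-2: kk|Kk
K/II-2 aff ·: Kk|KK
K/III-1 ? II-1×II-2: kk|Kk|KK
⇒ K over [I-1,I-2,II-1,II-2,III-1]: 13 consistent
Q/I-1 aff ·: Qq|QQ
Q/I-2 aff ·: Qq|QQ
Q/II-1 aff I-1×I-2: Qq|QQ
Q/II-2 aff ·: Qq|QQ
Q/III-1 aff II-1×II-2: Qq|QQ
⇒ Q over [I-1,I-2,II-1,II-2,III-1]: 24 consistent
Z/I-1 aff ·: Zz|ZZ
Z/I-2 aff ·: Zz|ZZ
Z/II-1 ? I-1×I-2: zz|Zz|ZZ
Z/II-2 ? ·: zz|Zz|ZZ
Z/III-1 aff II-1×II-2: Zz|ZZ
⇒ Z over [I-1,I-2,II-1,II-2,III-1]: 33 consistent

II-1 ∈ {Kk QQ ZZ, Kk QQ Zz, Kk QQ zz, Kk Qq ZZ, Kk Qq Zz, Kk Qq zz, kk QQ ZZ, kk QQ Zz, kk QQ zz, kk Qq ZZ, kk Qq Zz, kk Qq zz}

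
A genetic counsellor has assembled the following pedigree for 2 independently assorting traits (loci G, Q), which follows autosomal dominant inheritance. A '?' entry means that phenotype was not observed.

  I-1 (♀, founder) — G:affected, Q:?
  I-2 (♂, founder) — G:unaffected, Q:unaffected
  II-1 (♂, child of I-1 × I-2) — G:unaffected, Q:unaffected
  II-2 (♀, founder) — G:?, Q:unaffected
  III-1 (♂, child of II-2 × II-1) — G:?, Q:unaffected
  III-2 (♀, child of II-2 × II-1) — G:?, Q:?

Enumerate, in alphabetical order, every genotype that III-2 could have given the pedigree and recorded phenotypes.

G/I-1 aff ·: Gg
G/I-2 un ·: gg
G/II-1 un I-1×I-2: gg
G/II-2 ? ·: gg|Gg|GG
G/III-1 ? II-2×II-1: gg|Gg
G/III-2 ? II-2×II-1: gg|Gg
⇒ G over [I-1,I-2,II-1,II-2,III-1,III-2]: 6 consistent
Q/I-1 ? ·: qq|Qq
Q/I-2 un ·: qq
Q/II-1 un I-1×I-2: qq
Q/II-2 un ·: qq
Q/III-1 un II-2×II-1: qq
Q/III-2 ? II-2×II-1: qq
⇒ Q over [I-1,I-2,II-1,II-2,III-1,III-2]: 2 consistent

III-2 ∈ {Gg qq, gg qq}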